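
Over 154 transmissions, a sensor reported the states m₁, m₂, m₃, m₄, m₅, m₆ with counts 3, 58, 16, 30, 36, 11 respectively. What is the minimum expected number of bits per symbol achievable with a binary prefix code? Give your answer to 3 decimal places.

Probabilities are the counts divided by 154.
Repeatedly combine the two least-probable nodes; the expected code length is the sum of the merged weights.
merge 3/154 + 1/14 → 1/11
merge 1/11 + 8/77 → 15/77
merge 15/77 + 15/77 → 30/77
merge 18/77 + 29/77 → 47/77
merge 30/77 + 47/77 → 1
L = 1/11 + 15/77 + 30/77 + 47/77 + 1 = 16/7 ≈ 2.286 bits/symbol.

2.286 bits/symbol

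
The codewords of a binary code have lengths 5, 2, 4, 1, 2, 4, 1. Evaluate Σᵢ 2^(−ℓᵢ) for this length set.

1.65625

With common denominator 2^5 = 32: Σ 2^(−ℓᵢ) = 1/32 + 8/32 + 2/32 + 16/32 + 8/32 + 2/32 + 16/32 = 53/32 = 1.65625.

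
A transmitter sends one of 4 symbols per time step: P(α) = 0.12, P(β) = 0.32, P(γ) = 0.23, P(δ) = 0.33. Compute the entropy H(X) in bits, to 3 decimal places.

1.909 bits

H = −Σ pᵢ log₂ pᵢ.
−0.12·log₂(0.12) = 0.3671
−0.32·log₂(0.32) = 0.5260
−0.23·log₂(0.23) = 0.4877
−0.33·log₂(0.33) = 0.5278
Sum ≈ 1.9086 → 1.909 bits.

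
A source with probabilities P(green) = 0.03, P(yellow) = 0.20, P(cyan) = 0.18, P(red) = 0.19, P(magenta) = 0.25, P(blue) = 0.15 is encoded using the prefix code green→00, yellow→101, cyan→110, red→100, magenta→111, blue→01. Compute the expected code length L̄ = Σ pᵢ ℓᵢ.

L̄ = Σ pᵢ·ℓᵢ = 0.03·2 + 0.20·3 + 0.18·3 + 0.19·3 + 0.25·3 + 0.15·2 = 2.82 bits/symbol.

2.82 bits/symbol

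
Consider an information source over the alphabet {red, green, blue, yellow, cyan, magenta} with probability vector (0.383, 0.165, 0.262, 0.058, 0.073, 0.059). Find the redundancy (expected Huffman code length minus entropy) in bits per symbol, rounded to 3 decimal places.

0.059 bits

Entropy H = −Σ p log₂ p ≈ 2.2203 bits.
Huffman merges: 29/500+59/1000→117/1000; 73/1000+117/1000→19/100; 33/200+19/100→71/200; 131/500+71/200→617/1000; 383/1000+617/1000→1. L = 2279/1000 ≈ 2.2790.
L − H = 2.2790 − 2.2203 = 0.059 bits.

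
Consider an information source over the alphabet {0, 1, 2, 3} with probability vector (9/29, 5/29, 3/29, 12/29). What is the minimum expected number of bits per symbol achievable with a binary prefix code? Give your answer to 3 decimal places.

1.862 bits/symbol

Repeatedly combine the two least-probable nodes; the expected code length is the sum of the merged weights.
merge 3/29 + 5/29 → 8/29
merge 8/29 + 9/29 → 17/29
merge 12/29 + 17/29 → 1
L = 8/29 + 17/29 + 1 = 54/29 ≈ 1.862 bits/symbol.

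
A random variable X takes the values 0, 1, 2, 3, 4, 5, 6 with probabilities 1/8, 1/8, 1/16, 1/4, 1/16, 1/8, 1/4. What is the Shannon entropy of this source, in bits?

Each probability is a power of 1/2, so log₂(1/p) is an integer.
H = Σ p·log₂(1/p) = 1/8·3 + 1/8·3 + 1/16·4 + 1/4·2 + 1/16·4 + 1/8·3 + 1/4·2 = 2.625 bits.

2.625 bits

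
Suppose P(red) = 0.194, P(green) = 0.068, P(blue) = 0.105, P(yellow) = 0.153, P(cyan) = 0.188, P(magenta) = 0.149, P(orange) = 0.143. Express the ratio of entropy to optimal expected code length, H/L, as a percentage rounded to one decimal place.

Entropy H = −Σ p log₂ p ≈ 2.7423 bits.
Huffman merges: 17/250+21/200→173/1000; 143/1000+149/1000→73/250; 153/1000+173/1000→163/500; 47/250+97/500→191/500; 73/250+163/500→309/500; 191/500+309/500→1. L = 2791/1000 ≈ 2.7910.
Efficiency = H/L = 2.7423/2.7910 = 98.3%.

98.3%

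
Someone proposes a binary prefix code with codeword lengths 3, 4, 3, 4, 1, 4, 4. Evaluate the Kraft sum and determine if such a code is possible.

With common denominator 2^4 = 16: Σ 2^(−ℓᵢ) = 2/16 + 1/16 + 2/16 + 1/16 + 8/16 + 1/16 + 1/16 = 16/16 = 1.
Kraft's inequality requires Σ ≤ 1; here Σ = 1 ≤ 1, so such a prefix code exists.

1; yes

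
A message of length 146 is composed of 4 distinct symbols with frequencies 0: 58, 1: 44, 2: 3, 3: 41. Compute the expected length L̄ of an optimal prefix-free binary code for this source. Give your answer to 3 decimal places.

Probabilities are the counts divided by 146.
Repeatedly combine the two least-probable nodes; the expected code length is the sum of the merged weights.
merge 3/146 + 41/146 → 22/73
merge 22/73 + 22/73 → 44/73
merge 29/73 + 44/73 → 1
L = 22/73 + 44/73 + 1 = 139/73 ≈ 1.904 bits/symbol.

1.904 bits/symbol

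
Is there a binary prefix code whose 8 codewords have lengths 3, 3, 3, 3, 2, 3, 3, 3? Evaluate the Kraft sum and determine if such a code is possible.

1.125; no

With common denominator 2^3 = 8: Σ 2^(−ℓᵢ) = 1/8 + 1/8 + 1/8 + 1/8 + 2/8 + 1/8 + 1/8 + 1/8 = 9/8 = 1.125.
Kraft's inequality requires Σ ≤ 1; here Σ = 1.125 > 1, so no such prefix code exists.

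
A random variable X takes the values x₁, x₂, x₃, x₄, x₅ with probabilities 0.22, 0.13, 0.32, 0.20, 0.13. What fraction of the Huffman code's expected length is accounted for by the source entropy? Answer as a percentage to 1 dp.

Entropy H = −Σ p log₂ p ≈ 2.2363 bits.
Huffman merges: 13/100+13/100→13/50; 1/5+11/50→21/50; 13/50+8/25→29/50; 21/50+29/50→1. L = 113/50 ≈ 2.2600.
Efficiency = H/L = 2.2363/2.2600 = 99.0%.

99.0%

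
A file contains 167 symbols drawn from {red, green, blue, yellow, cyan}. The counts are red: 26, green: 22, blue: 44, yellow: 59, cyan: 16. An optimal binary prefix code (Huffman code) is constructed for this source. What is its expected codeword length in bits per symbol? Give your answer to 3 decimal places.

Probabilities are the counts divided by 167.
Repeatedly combine the two least-probable nodes; the expected code length is the sum of the merged weights.
merge 16/167 + 22/167 → 38/167
merge 26/167 + 38/167 → 64/167
merge 44/167 + 59/167 → 103/167
merge 64/167 + 103/167 → 1
L = 38/167 + 64/167 + 103/167 + 1 = 372/167 ≈ 2.228 bits/symbol.

2.228 bits/symbol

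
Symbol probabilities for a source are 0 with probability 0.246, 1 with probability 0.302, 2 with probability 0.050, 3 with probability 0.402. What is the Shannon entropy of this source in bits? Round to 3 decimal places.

1.764 bits

H = −Σ pᵢ log₂ pᵢ.
−0.246·log₂(0.246) = 0.4977
−0.302·log₂(0.302) = 0.5217
−0.050·log₂(0.050) = 0.2161
−0.402·log₂(0.402) = 0.5285
Sum ≈ 1.7640 → 1.764 bits.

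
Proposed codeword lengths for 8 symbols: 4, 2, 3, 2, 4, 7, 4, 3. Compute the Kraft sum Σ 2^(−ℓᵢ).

0.9453125

With common denominator 2^7 = 128: Σ 2^(−ℓᵢ) = 8/128 + 32/128 + 16/128 + 32/128 + 8/128 + 1/128 + 8/128 + 16/128 = 121/128 = 0.9453125.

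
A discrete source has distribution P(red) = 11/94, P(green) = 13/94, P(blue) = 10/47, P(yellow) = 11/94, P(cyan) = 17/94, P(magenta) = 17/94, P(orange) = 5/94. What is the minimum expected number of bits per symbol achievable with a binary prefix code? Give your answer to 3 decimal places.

Repeatedly combine the two least-probable nodes; the expected code length is the sum of the merged weights.
merge 5/94 + 11/94 → 8/47
merge 11/94 + 13/94 → 12/47
merge 8/47 + 17/94 → 33/94
merge 17/94 + 10/47 → 37/94
merge 12/47 + 33/94 → 57/94
merge 37/94 + 57/94 → 1
L = 8/47 + 12/47 + 33/94 + 37/94 + 57/94 + 1 = 261/94 ≈ 2.777 bits/symbol.

2.777 bits/symbol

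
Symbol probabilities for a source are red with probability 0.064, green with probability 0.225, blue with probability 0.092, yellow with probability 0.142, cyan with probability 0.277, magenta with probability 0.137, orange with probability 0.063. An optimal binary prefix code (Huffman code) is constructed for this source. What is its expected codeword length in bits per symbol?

2.625 bits/symbol

Repeatedly combine the two least-probable nodes; the expected code length is the sum of the merged weights.
merge 63/1000 + 8/125 → 127/1000
merge 23/250 + 127/1000 → 219/1000
merge 137/1000 + 71/500 → 279/1000
merge 219/1000 + 9/40 → 111/250
merge 277/1000 + 279/1000 → 139/250
merge 111/250 + 139/250 → 1
L = 127/1000 + 219/1000 + 279/1000 + 111/250 + 139/250 + 1 = 21/8 = 2.625 bits/symbol.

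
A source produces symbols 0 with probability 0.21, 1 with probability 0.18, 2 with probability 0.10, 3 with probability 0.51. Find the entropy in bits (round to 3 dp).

1.746 bits

H = −Σ pᵢ log₂ pᵢ.
−0.21·log₂(0.21) = 0.4728
−0.18·log₂(0.18) = 0.4453
−0.10·log₂(0.10) = 0.3322
−0.51·log₂(0.51) = 0.4954
Sum ≈ 1.7458 → 1.746 bits.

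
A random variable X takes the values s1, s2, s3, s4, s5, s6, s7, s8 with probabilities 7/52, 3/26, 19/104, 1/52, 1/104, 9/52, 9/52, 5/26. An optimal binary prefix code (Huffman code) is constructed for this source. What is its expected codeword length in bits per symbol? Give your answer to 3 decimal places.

Repeatedly combine the two least-probable nodes; the expected code length is the sum of the merged weights.
merge 1/104 + 1/52 → 3/104
merge 3/104 + 3/26 → 15/104
merge 7/52 + 15/104 → 29/104
merge 9/52 + 9/52 → 9/26
merge 19/104 + 5/26 → 3/8
merge 29/104 + 9/26 → 5/8
merge 3/8 + 5/8 → 1
L = 3/104 + 15/104 + 29/104 + 9/26 + 3/8 + 5/8 + 1 = 291/104 ≈ 2.798 bits/symbol.

2.798 bits/symbol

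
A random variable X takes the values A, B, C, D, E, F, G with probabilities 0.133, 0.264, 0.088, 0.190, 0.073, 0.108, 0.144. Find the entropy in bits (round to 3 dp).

H = −Σ pᵢ log₂ pᵢ.
−0.133·log₂(0.133) = 0.3871
−0.264·log₂(0.264) = 0.5072
−0.088·log₂(0.088) = 0.3086
−0.190·log₂(0.190) = 0.4552
−0.073·log₂(0.073) = 0.2756
−0.108·log₂(0.108) = 0.3468
−0.144·log₂(0.144) = 0.4026
Sum ≈ 2.6832 → 2.683 bits.

2.683 bits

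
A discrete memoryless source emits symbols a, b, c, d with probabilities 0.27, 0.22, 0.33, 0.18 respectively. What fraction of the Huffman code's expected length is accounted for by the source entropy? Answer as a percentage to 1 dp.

98.2%

Entropy H = −Σ p log₂ p ≈ 1.9637 bits.
Huffman merges: 9/50+11/50→2/5; 27/100+33/100→3/5; 2/5+3/5→1. L = 2 ≈ 2.0000.
Efficiency = H/L = 1.9637/2.0000 = 98.2%.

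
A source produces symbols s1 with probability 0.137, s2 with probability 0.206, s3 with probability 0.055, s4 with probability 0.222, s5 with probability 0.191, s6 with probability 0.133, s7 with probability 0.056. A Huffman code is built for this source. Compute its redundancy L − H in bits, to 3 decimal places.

Entropy H = −Σ p log₂ p ≈ 2.6507 bits.
Huffman merges: 11/200+7/125→111/1000; 111/1000+133/1000→61/250; 137/1000+191/1000→41/125; 103/500+111/500→107/250; 61/250+41/125→143/250; 107/250+143/250→1. L = 2683/1000 ≈ 2.6830.
L − H = 2.6830 − 2.6507 = 0.032 bits.

0.032 bits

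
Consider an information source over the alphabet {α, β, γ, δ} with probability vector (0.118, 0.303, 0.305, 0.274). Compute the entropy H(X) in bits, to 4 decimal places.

H = −Σ pᵢ log₂ pᵢ.
−0.118·log₂(0.118) = 0.3638
−0.303·log₂(0.303) = 0.5220
−0.305·log₂(0.305) = 0.5225
−0.274·log₂(0.274) = 0.5118
Sum ≈ 1.9200 → 1.9200 bits.

1.9200 bits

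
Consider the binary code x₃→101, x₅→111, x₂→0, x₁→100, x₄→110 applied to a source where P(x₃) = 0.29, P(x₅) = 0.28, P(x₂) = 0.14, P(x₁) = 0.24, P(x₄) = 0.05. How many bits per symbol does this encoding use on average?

2.72 bits/symbol

L̄ = Σ pᵢ·ℓᵢ = 0.29·3 + 0.28·3 + 0.14·1 + 0.24·3 + 0.05·3 = 2.72 bits/symbol.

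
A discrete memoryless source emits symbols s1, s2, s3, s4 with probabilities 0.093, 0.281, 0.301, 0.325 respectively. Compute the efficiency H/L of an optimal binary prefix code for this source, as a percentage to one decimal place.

Entropy H = −Σ p log₂ p ≈ 1.8817 bits.
Huffman merges: 93/1000+281/1000→187/500; 301/1000+13/40→313/500; 187/500+313/500→1. L = 2 ≈ 2.0000.
Efficiency = H/L = 1.8817/2.0000 = 94.1%.

94.1%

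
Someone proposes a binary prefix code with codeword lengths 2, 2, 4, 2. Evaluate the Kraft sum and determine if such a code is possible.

0.8125; yes

With common denominator 2^4 = 16: Σ 2^(−ℓᵢ) = 4/16 + 4/16 + 1/16 + 4/16 = 13/16 = 0.8125.
Kraft's inequality requires Σ ≤ 1; here Σ = 0.8125 ≤ 1, so such a prefix code exists.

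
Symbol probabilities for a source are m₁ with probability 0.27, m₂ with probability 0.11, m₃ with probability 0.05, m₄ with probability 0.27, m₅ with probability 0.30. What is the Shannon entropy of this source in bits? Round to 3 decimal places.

2.108 bits

H = −Σ pᵢ log₂ pᵢ.
−0.27·log₂(0.27) = 0.5100
−0.11·log₂(0.11) = 0.3503
−0.05·log₂(0.05) = 0.2161
−0.27·log₂(0.27) = 0.5100
−0.30·log₂(0.30) = 0.5211
Sum ≈ 2.1075 → 2.108 bits.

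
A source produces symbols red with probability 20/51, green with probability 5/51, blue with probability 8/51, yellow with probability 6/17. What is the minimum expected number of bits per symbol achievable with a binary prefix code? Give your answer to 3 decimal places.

Repeatedly combine the two least-probable nodes; the expected code length is the sum of the merged weights.
merge 5/51 + 8/51 → 13/51
merge 13/51 + 6/17 → 31/51
merge 20/51 + 31/51 → 1
L = 13/51 + 31/51 + 1 = 95/51 ≈ 1.863 bits/symbol.

1.863 bits/symbol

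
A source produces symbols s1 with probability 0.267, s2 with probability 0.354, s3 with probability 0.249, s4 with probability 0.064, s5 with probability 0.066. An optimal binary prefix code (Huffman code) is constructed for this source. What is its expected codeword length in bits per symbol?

2.13 bits/symbol

Repeatedly combine the two least-probable nodes; the expected code length is the sum of the merged weights.
merge 8/125 + 33/500 → 13/100
merge 13/100 + 249/1000 → 379/1000
merge 267/1000 + 177/500 → 621/1000
merge 379/1000 + 621/1000 → 1
L = 13/100 + 379/1000 + 621/1000 + 1 = 213/100 = 2.13 bits/symbol.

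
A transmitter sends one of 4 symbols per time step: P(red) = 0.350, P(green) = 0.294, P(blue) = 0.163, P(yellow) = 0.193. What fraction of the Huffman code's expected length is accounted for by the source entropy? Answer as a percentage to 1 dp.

96.7%

Entropy H = −Σ p log₂ p ≈ 1.9340 bits.
Huffman merges: 163/1000+193/1000→89/250; 147/500+7/20→161/250; 89/250+161/250→1. L = 2 ≈ 2.0000.
Efficiency = H/L = 1.9340/2.0000 = 96.7%.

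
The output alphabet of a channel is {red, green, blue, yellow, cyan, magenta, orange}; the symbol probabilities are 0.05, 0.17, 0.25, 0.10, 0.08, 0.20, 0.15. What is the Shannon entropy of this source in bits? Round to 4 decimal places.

H = −Σ pᵢ log₂ pᵢ.
−0.05·log₂(0.05) = 0.2161
−0.17·log₂(0.17) = 0.4346
−0.25·log₂(0.25) = 0.5000
−0.10·log₂(0.10) = 0.3322
−0.08·log₂(0.08) = 0.2915
−0.20·log₂(0.20) = 0.4644
−0.15·log₂(0.15) = 0.4105
Sum ≈ 2.6493 → 2.6493 bits.

2.6493 bits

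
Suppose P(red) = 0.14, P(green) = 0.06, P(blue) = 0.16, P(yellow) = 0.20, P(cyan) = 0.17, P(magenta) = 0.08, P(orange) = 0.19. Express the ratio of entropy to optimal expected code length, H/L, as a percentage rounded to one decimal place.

98.5%

Entropy H = −Σ p log₂ p ≈ 2.7094 bits.
Huffman merges: 3/50+2/25→7/50; 7/50+7/50→7/25; 4/25+17/100→33/100; 19/100+1/5→39/100; 7/25+33/100→61/100; 39/100+61/100→1. L = 11/4 ≈ 2.7500.
Efficiency = H/L = 2.7094/2.7500 = 98.5%.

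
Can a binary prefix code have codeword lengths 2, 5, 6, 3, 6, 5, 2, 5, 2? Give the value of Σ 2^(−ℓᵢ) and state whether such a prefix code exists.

1; yes

With common denominator 2^6 = 64: Σ 2^(−ℓᵢ) = 16/64 + 2/64 + 1/64 + 8/64 + 1/64 + 2/64 + 16/64 + 2/64 + 16/64 = 64/64 = 1.
Kraft's inequality requires Σ ≤ 1; here Σ = 1 ≤ 1, so such a prefix code exists.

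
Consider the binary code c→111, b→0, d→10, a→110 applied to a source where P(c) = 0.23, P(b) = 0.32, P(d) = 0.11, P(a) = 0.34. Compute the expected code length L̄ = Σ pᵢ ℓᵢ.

L̄ = Σ pᵢ·ℓᵢ = 0.23·3 + 0.32·1 + 0.11·2 + 0.34·3 = 2.25 bits/symbol.

2.25 bits/symbol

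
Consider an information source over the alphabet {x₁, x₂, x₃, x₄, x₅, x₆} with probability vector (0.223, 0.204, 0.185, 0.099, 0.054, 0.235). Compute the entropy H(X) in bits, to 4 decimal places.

H = −Σ pᵢ log₂ pᵢ.
−0.223·log₂(0.223) = 0.4828
−0.204·log₂(0.204) = 0.4678
−0.185·log₂(0.185) = 0.4504
−0.099·log₂(0.099) = 0.3303
−0.054·log₂(0.054) = 0.2274
−0.235·log₂(0.235) = 0.4910
Sum ≈ 2.4497 → 2.4497 bits.

2.4497 bits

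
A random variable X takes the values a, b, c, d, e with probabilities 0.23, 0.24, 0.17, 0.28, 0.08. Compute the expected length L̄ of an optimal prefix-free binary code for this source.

2.25 bits/symbol

Repeatedly combine the two least-probable nodes; the expected code length is the sum of the merged weights.
merge 2/25 + 17/100 → 1/4
merge 23/100 + 6/25 → 47/100
merge 1/4 + 7/25 → 53/100
merge 47/100 + 53/100 → 1
L = 1/4 + 47/100 + 53/100 + 1 = 9/4 = 2.25 bits/symbol.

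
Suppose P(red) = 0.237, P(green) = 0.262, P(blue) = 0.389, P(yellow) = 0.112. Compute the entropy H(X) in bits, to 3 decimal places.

1.882 bits

H = −Σ pᵢ log₂ pᵢ.
−0.237·log₂(0.237) = 0.4923
−0.262·log₂(0.262) = 0.5063
−0.389·log₂(0.389) = 0.5299
−0.112·log₂(0.112) = 0.3537
Sum ≈ 1.8822 → 1.882 bits.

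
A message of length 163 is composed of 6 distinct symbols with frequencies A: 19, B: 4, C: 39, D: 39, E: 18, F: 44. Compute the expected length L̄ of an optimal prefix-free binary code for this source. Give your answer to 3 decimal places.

Probabilities are the counts divided by 163.
Repeatedly combine the two least-probable nodes; the expected code length is the sum of the merged weights.
merge 4/163 + 18/163 → 22/163
merge 19/163 + 22/163 → 41/163
merge 39/163 + 39/163 → 78/163
merge 41/163 + 44/163 → 85/163
merge 78/163 + 85/163 → 1
L = 22/163 + 41/163 + 78/163 + 85/163 + 1 = 389/163 ≈ 2.387 bits/symbol.

2.387 bits/symbol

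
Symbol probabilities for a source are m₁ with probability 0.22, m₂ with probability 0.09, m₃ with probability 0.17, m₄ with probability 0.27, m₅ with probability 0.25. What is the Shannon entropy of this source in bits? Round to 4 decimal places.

2.2378 bits

H = −Σ pᵢ log₂ pᵢ.
−0.22·log₂(0.22) = 0.4806
−0.09·log₂(0.09) = 0.3127
−0.17·log₂(0.17) = 0.4346
−0.27·log₂(0.27) = 0.5100
−0.25·log₂(0.25) = 0.5000
Sum ≈ 2.2378 → 2.2378 bits.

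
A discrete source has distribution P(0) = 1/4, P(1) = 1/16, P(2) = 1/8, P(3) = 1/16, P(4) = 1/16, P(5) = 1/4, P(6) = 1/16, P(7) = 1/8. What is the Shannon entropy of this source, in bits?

Each probability is a power of 1/2, so log₂(1/p) is an integer.
H = Σ p·log₂(1/p) = 1/4·2 + 1/16·4 + 1/8·3 + 1/16·4 + 1/16·4 + 1/4·2 + 1/16·4 + 1/8·3 = 2.75 bits.

2.75 bits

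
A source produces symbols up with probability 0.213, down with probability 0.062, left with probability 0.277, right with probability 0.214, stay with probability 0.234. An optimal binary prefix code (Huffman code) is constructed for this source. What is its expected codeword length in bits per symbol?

2.275 bits/symbol

Repeatedly combine the two least-probable nodes; the expected code length is the sum of the merged weights.
merge 31/500 + 213/1000 → 11/40
merge 107/500 + 117/500 → 56/125
merge 11/40 + 277/1000 → 69/125
merge 56/125 + 69/125 → 1
L = 11/40 + 56/125 + 69/125 + 1 = 91/40 = 2.275 bits/symbol.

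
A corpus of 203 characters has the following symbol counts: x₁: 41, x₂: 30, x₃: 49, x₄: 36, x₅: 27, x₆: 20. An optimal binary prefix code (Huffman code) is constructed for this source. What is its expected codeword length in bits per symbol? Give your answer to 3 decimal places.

Probabilities are the counts divided by 203.
Repeatedly combine the two least-probable nodes; the expected code length is the sum of the merged weights.
merge 20/203 + 27/203 → 47/203
merge 30/203 + 36/203 → 66/203
merge 41/203 + 47/203 → 88/203
merge 7/29 + 66/203 → 115/203
merge 88/203 + 115/203 → 1
L = 47/203 + 66/203 + 88/203 + 115/203 + 1 = 519/203 ≈ 2.557 bits/symbol.

2.557 bits/symbol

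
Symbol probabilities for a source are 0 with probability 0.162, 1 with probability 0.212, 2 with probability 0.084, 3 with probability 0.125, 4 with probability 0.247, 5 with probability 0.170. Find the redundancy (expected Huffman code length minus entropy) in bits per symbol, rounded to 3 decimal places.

0.033 bits

Entropy H = −Σ p log₂ p ≈ 2.5079 bits.
Huffman merges: 21/250+1/8→209/1000; 81/500+17/100→83/250; 209/1000+53/250→421/1000; 247/1000+83/250→579/1000; 421/1000+579/1000→1. L = 2541/1000 ≈ 2.5410.
L − H = 2.5410 − 2.5079 = 0.033 bits.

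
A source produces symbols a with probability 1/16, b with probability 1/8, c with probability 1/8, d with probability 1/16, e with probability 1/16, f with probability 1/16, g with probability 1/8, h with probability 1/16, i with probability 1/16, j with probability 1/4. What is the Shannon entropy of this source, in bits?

3.125 bits

Each probability is a power of 1/2, so log₂(1/p) is an integer.
H = Σ p·log₂(1/p) = 1/16·4 + 1/8·3 + 1/8·3 + 1/16·4 + 1/16·4 + 1/16·4 + 1/8·3 + 1/16·4 + 1/16·4 + 1/4·2 = 3.125 bits.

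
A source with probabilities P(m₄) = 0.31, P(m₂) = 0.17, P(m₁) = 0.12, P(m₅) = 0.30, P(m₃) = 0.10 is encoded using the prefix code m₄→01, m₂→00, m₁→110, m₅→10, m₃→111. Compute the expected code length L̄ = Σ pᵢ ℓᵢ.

L̄ = Σ pᵢ·ℓᵢ = 0.31·2 + 0.17·2 + 0.12·3 + 0.30·2 + 0.10·3 = 2.22 bits/symbol.

2.22 bits/symbol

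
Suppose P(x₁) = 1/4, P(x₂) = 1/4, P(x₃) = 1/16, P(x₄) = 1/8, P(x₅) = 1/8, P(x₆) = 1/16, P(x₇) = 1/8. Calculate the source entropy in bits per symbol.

2.625 bits

Each probability is a power of 1/2, so log₂(1/p) is an integer.
H = Σ p·log₂(1/p) = 1/4·2 + 1/4·2 + 1/16·4 + 1/8·3 + 1/8·3 + 1/16·4 + 1/8·3 = 2.625 bits.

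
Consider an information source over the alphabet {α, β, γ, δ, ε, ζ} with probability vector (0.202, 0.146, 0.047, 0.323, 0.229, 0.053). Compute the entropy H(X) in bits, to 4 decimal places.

H = −Σ pᵢ log₂ pᵢ.
−0.202·log₂(0.202) = 0.4661
−0.146·log₂(0.146) = 0.4053
−0.047·log₂(0.047) = 0.2073
−0.323·log₂(0.323) = 0.5266
−0.229·log₂(0.229) = 0.4870
−0.053·log₂(0.053) = 0.2246
Sum ≈ 2.3170 → 2.3170 bits.

2.3170 bits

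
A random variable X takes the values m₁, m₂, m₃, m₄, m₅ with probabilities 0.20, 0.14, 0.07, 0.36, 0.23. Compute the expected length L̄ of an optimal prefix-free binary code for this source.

2.21 bits/symbol

Repeatedly combine the two least-probable nodes; the expected code length is the sum of the merged weights.
merge 7/100 + 7/50 → 21/100
merge 1/5 + 21/100 → 41/100
merge 23/100 + 9/25 → 59/100
merge 41/100 + 59/100 → 1
L = 21/100 + 41/100 + 59/100 + 1 = 221/100 = 2.21 bits/symbol.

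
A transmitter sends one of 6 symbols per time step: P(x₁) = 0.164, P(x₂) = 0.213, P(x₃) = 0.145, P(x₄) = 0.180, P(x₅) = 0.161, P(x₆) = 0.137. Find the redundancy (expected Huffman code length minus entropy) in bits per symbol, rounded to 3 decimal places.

0.038 bits

Entropy H = −Σ p log₂ p ≈ 2.5693 bits.
Huffman merges: 137/1000+29/200→141/500; 161/1000+41/250→13/40; 9/50+213/1000→393/1000; 141/500+13/40→607/1000; 393/1000+607/1000→1. L = 2607/1000 ≈ 2.6070.
L − H = 2.6070 − 2.5693 = 0.038 bits.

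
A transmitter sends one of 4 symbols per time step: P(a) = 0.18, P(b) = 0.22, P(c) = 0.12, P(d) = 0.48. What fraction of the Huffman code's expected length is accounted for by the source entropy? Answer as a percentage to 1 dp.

99.0%

Entropy H = −Σ p log₂ p ≈ 1.8012 bits.
Huffman merges: 3/25+9/50→3/10; 11/50+3/10→13/25; 12/25+13/25→1. L = 91/50 ≈ 1.8200.
Efficiency = H/L = 1.8012/1.8200 = 99.0%.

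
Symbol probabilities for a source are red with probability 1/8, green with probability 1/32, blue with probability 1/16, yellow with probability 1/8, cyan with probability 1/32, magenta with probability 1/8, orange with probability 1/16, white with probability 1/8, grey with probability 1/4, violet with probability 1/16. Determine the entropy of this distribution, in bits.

Each probability is a power of 1/2, so log₂(1/p) is an integer.
H = Σ p·log₂(1/p) = 1/8·3 + 1/32·5 + 1/16·4 + 1/8·3 + 1/32·5 + 1/8·3 + 1/16·4 + 1/8·3 + 1/4·2 + 1/16·4 = 3.0625 bits.

3.0625 bits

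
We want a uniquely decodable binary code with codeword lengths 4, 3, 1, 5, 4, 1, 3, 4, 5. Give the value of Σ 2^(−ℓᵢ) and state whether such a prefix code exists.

With common denominator 2^5 = 32: Σ 2^(−ℓᵢ) = 2/32 + 4/32 + 16/32 + 1/32 + 2/32 + 16/32 + 4/32 + 2/32 + 1/32 = 48/32 = 1.5.
Kraft's inequality requires Σ ≤ 1; here Σ = 1.5 > 1, so no such prefix code exists.

1.5; no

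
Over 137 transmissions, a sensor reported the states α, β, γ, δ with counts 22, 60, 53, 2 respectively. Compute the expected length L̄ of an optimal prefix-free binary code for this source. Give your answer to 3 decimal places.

Probabilities are the counts divided by 137.
Repeatedly combine the two least-probable nodes; the expected code length is the sum of the merged weights.
merge 2/137 + 22/137 → 24/137
merge 24/137 + 53/137 → 77/137
merge 60/137 + 77/137 → 1
L = 24/137 + 77/137 + 1 = 238/137 ≈ 1.737 bits/symbol.

1.737 bits/symbol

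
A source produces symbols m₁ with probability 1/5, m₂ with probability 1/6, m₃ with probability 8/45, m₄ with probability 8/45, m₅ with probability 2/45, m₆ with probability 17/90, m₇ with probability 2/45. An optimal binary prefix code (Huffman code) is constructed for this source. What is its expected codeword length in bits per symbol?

2.7 bits/symbol

Repeatedly combine the two least-probable nodes; the expected code length is the sum of the merged weights.
merge 2/45 + 2/45 → 4/45
merge 4/45 + 1/6 → 23/90
merge 8/45 + 8/45 → 16/45
merge 17/90 + 1/5 → 7/18
merge 23/90 + 16/45 → 11/18
merge 7/18 + 11/18 → 1
L = 4/45 + 23/90 + 16/45 + 7/18 + 11/18 + 1 = 27/10 = 2.7 bits/symbol.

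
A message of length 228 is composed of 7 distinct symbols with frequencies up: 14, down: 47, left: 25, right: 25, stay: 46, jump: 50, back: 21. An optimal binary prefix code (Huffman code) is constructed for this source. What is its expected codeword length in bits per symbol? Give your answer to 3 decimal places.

Probabilities are the counts divided by 228.
Repeatedly combine the two least-probable nodes; the expected code length is the sum of the merged weights.
merge 7/114 + 7/76 → 35/228
merge 25/228 + 25/228 → 25/114
merge 35/228 + 23/114 → 27/76
merge 47/228 + 25/114 → 97/228
merge 25/114 + 27/76 → 131/228
merge 97/228 + 131/228 → 1
L = 35/228 + 25/114 + 27/76 + 97/228 + 131/228 + 1 = 311/114 ≈ 2.728 bits/symbol.

2.728 bits/symbol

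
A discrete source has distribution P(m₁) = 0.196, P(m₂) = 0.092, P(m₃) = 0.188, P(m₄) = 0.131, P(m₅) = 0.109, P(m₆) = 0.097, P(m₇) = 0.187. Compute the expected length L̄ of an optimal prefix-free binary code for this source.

Repeatedly combine the two least-probable nodes; the expected code length is the sum of the merged weights.
merge 23/250 + 97/1000 → 189/1000
merge 109/1000 + 131/1000 → 6/25
merge 187/1000 + 47/250 → 3/8
merge 189/1000 + 49/250 → 77/200
merge 6/25 + 3/8 → 123/200
merge 77/200 + 123/200 → 1
L = 189/1000 + 6/25 + 3/8 + 77/200 + 123/200 + 1 = 701/250 = 2.804 bits/symbol.

2.804 bits/symbol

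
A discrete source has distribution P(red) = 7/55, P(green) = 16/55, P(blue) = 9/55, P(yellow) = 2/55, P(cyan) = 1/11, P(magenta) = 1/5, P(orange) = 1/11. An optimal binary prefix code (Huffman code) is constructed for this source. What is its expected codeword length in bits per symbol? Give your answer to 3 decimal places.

2.636 bits/symbol

Repeatedly combine the two least-probable nodes; the expected code length is the sum of the merged weights.
merge 2/55 + 1/11 → 7/55
merge 1/11 + 7/55 → 12/55
merge 7/55 + 9/55 → 16/55
merge 1/5 + 12/55 → 23/55
merge 16/55 + 16/55 → 32/55
merge 23/55 + 32/55 → 1
L = 7/55 + 12/55 + 16/55 + 23/55 + 32/55 + 1 = 29/11 ≈ 2.636 bits/symbol.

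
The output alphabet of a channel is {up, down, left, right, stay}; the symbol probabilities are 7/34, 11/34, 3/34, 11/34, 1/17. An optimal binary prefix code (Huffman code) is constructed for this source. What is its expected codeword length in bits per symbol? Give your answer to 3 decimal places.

Repeatedly combine the two least-probable nodes; the expected code length is the sum of the merged weights.
merge 1/17 + 3/34 → 5/34
merge 5/34 + 7/34 → 6/17
merge 11/34 + 11/34 → 11/17
merge 6/17 + 11/17 → 1
L = 5/34 + 6/17 + 11/17 + 1 = 73/34 ≈ 2.147 bits/symbol.

2.147 bits/symbol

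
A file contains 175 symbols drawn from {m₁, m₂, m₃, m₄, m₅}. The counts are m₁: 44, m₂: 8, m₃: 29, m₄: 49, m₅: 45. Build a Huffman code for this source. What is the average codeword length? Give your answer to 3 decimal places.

Probabilities are the counts divided by 175.
Repeatedly combine the two least-probable nodes; the expected code length is the sum of the merged weights.
merge 8/175 + 29/175 → 37/175
merge 37/175 + 44/175 → 81/175
merge 9/35 + 7/25 → 94/175
merge 81/175 + 94/175 → 1
L = 37/175 + 81/175 + 94/175 + 1 = 387/175 ≈ 2.211 bits/symbol.

2.211 bits/symbol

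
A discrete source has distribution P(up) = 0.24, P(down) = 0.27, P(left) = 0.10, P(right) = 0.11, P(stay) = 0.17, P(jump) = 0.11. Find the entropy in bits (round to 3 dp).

H = −Σ pᵢ log₂ pᵢ.
−0.24·log₂(0.24) = 0.4941
−0.27·log₂(0.27) = 0.5100
−0.10·log₂(0.10) = 0.3322
−0.11·log₂(0.11) = 0.3503
−0.17·log₂(0.17) = 0.4346
−0.11·log₂(0.11) = 0.3503
Sum ≈ 2.4715 → 2.472 bits.

2.472 bits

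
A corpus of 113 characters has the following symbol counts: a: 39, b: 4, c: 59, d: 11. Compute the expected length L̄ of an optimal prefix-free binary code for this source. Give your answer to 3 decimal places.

1.611 bits/symbol

Probabilities are the counts divided by 113.
Repeatedly combine the two least-probable nodes; the expected code length is the sum of the merged weights.
merge 4/113 + 11/113 → 15/113
merge 15/113 + 39/113 → 54/113
merge 54/113 + 59/113 → 1
L = 15/113 + 54/113 + 1 = 182/113 ≈ 1.611 bits/symbol.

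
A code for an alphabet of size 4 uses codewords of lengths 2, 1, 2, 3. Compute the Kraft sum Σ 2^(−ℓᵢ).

1.125

With common denominator 2^3 = 8: Σ 2^(−ℓᵢ) = 2/8 + 4/8 + 2/8 + 1/8 = 9/8 = 1.125.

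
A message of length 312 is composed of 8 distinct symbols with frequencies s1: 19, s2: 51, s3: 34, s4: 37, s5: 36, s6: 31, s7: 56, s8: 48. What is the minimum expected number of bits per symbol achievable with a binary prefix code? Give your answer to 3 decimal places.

Probabilities are the counts divided by 312.
Repeatedly combine the two least-probable nodes; the expected code length is the sum of the merged weights.
merge 19/312 + 31/312 → 25/156
merge 17/156 + 3/26 → 35/156
merge 37/312 + 2/13 → 85/312
merge 25/156 + 17/104 → 101/312
merge 7/39 + 35/156 → 21/52
merge 85/312 + 101/312 → 31/52
merge 21/52 + 31/52 → 1
L = 25/156 + 35/156 + 85/312 + 101/312 + 21/52 + 31/52 + 1 = 155/52 ≈ 2.981 bits/symbol.

2.981 bits/symbol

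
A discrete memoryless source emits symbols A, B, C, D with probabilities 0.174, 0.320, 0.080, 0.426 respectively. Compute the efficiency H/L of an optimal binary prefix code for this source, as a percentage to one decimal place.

Entropy H = −Σ p log₂ p ≈ 1.7810 bits.
Huffman merges: 2/25+87/500→127/500; 127/500+8/25→287/500; 213/500+287/500→1. L = 457/250 ≈ 1.8280.
Efficiency = H/L = 1.7810/1.8280 = 97.4%.

97.4%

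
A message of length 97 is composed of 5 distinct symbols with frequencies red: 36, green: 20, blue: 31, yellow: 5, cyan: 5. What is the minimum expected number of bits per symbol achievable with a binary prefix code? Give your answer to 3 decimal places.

Probabilities are the counts divided by 97.
Repeatedly combine the two least-probable nodes; the expected code length is the sum of the merged weights.
merge 5/97 + 5/97 → 10/97
merge 10/97 + 20/97 → 30/97
merge 30/97 + 31/97 → 61/97
merge 36/97 + 61/97 → 1
L = 10/97 + 30/97 + 61/97 + 1 = 198/97 ≈ 2.041 bits/symbol.

2.041 bits/symbol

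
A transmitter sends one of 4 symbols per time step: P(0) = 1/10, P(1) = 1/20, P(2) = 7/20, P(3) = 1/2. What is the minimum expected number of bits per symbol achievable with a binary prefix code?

Repeatedly combine the two least-probable nodes; the expected code length is the sum of the merged weights.
merge 1/20 + 1/10 → 3/20
merge 3/20 + 7/20 → 1/2
merge 1/2 + 1/2 → 1
L = 3/20 + 1/2 + 1 = 33/20 = 1.65 bits/symbol.

1.65 bits/symbol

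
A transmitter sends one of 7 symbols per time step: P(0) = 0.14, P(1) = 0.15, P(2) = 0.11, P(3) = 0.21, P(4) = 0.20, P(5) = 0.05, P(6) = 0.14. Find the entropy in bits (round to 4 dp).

2.7084 bits

H = −Σ pᵢ log₂ pᵢ.
−0.14·log₂(0.14) = 0.3971
−0.15·log₂(0.15) = 0.4105
−0.11·log₂(0.11) = 0.3503
−0.21·log₂(0.21) = 0.4728
−0.20·log₂(0.20) = 0.4644
−0.05·log₂(0.05) = 0.2161
−0.14·log₂(0.14) = 0.3971
Sum ≈ 2.7084 → 2.7084 bits.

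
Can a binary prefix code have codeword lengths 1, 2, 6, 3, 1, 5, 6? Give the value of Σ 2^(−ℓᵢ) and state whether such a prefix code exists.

With common denominator 2^6 = 64: Σ 2^(−ℓᵢ) = 32/64 + 16/64 + 1/64 + 8/64 + 32/64 + 2/64 + 1/64 = 92/64 = 1.4375.
Kraft's inequality requires Σ ≤ 1; here Σ = 1.4375 > 1, so no such prefix code exists.

1.4375; no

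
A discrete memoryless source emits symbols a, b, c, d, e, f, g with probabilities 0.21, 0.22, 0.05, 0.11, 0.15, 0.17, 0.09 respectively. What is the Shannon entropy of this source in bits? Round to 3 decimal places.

2.678 bits

H = −Σ pᵢ log₂ pᵢ.
−0.21·log₂(0.21) = 0.4728
−0.22·log₂(0.22) = 0.4806
−0.05·log₂(0.05) = 0.2161
−0.11·log₂(0.11) = 0.3503
−0.15·log₂(0.15) = 0.4105
−0.17·log₂(0.17) = 0.4346
−0.09·log₂(0.09) = 0.3127
Sum ≈ 2.6776 → 2.678 bits.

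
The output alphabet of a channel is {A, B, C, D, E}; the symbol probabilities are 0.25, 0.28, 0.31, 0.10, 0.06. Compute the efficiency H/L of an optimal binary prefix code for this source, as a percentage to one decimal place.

97.9%

Entropy H = −Σ p log₂ p ≈ 2.1137 bits.
Huffman merges: 3/50+1/10→4/25; 4/25+1/4→41/100; 7/25+31/100→59/100; 41/100+59/100→1. L = 54/25 ≈ 2.1600.
Efficiency = H/L = 2.1137/2.1600 = 97.9%.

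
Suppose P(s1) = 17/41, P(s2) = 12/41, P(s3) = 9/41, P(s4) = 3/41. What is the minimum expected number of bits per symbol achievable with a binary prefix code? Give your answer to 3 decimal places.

1.878 bits/symbol

Repeatedly combine the two least-probable nodes; the expected code length is the sum of the merged weights.
merge 3/41 + 9/41 → 12/41
merge 12/41 + 12/41 → 24/41
merge 17/41 + 24/41 → 1
L = 12/41 + 24/41 + 1 = 77/41 ≈ 1.878 bits/symbol.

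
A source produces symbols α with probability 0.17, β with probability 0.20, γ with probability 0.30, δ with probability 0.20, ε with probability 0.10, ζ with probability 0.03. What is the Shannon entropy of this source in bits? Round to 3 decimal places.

2.368 bits

H = −Σ pᵢ log₂ pᵢ.
−0.17·log₂(0.17) = 0.4346
−0.20·log₂(0.20) = 0.4644
−0.30·log₂(0.30) = 0.5211
−0.20·log₂(0.20) = 0.4644
−0.10·log₂(0.10) = 0.3322
−0.03·log₂(0.03) = 0.1518
Sum ≈ 2.3684 → 2.368 bits.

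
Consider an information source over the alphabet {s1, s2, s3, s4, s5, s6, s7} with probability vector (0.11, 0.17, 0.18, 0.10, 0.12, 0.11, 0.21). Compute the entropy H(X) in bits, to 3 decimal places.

2.753 bits

H = −Σ pᵢ log₂ pᵢ.
−0.11·log₂(0.11) = 0.3503
−0.17·log₂(0.17) = 0.4346
−0.18·log₂(0.18) = 0.4453
−0.10·log₂(0.10) = 0.3322
−0.12·log₂(0.12) = 0.3671
−0.11·log₂(0.11) = 0.3503
−0.21·log₂(0.21) = 0.4728
Sum ≈ 2.7526 → 2.753 bits.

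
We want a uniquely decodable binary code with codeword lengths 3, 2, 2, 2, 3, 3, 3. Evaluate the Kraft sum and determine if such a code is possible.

With common denominator 2^3 = 8: Σ 2^(−ℓᵢ) = 1/8 + 2/8 + 2/8 + 2/8 + 1/8 + 1/8 + 1/8 = 10/8 = 1.25.
Kraft's inequality requires Σ ≤ 1; here Σ = 1.25 > 1, so no such prefix code exists.

1.25; no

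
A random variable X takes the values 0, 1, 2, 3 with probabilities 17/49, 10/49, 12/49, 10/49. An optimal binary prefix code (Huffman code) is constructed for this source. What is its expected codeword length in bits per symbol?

2 bits/symbol

Repeatedly combine the two least-probable nodes; the expected code length is the sum of the merged weights.
merge 10/49 + 10/49 → 20/49
merge 12/49 + 17/49 → 29/49
merge 20/49 + 29/49 → 1
L = 20/49 + 29/49 + 1 = 2 bits/symbol.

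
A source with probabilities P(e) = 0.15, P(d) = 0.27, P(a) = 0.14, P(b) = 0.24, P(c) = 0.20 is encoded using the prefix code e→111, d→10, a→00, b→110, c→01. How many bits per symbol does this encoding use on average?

L̄ = Σ pᵢ·ℓᵢ = 0.15·3 + 0.27·2 + 0.14·2 + 0.24·3 + 0.20·2 = 2.39 bits/symbol.

2.39 bits/symbol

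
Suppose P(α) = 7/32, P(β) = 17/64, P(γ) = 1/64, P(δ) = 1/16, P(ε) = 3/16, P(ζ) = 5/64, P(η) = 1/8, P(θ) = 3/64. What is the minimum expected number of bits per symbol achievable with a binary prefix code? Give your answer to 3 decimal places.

Repeatedly combine the two least-probable nodes; the expected code length is the sum of the merged weights.
merge 1/64 + 3/64 → 1/16
merge 1/16 + 1/16 → 1/8
merge 5/64 + 1/8 → 13/64
merge 1/8 + 3/16 → 5/16
merge 13/64 + 7/32 → 27/64
merge 17/64 + 5/16 → 37/64
merge 27/64 + 37/64 → 1
L = 1/16 + 1/8 + 13/64 + 5/16 + 27/64 + 37/64 + 1 = 173/64 ≈ 2.703 bits/symbol.

2.703 bits/symbol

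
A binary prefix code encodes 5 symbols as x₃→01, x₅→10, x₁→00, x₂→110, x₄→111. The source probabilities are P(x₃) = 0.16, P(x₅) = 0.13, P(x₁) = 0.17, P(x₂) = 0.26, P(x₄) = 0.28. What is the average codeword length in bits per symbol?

2.54 bits/symbol

L̄ = Σ pᵢ·ℓᵢ = 0.16·2 + 0.13·2 + 0.17·2 + 0.26·3 + 0.28·3 = 2.54 bits/symbol.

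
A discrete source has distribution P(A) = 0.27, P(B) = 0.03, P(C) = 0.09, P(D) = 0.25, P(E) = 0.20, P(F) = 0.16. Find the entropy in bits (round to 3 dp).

H = −Σ pᵢ log₂ pᵢ.
−0.27·log₂(0.27) = 0.5100
−0.03·log₂(0.03) = 0.1518
−0.09·log₂(0.09) = 0.3127
−0.25·log₂(0.25) = 0.5000
−0.20·log₂(0.20) = 0.4644
−0.16·log₂(0.16) = 0.4230
Sum ≈ 2.3618 → 2.362 bits.

2.362 bits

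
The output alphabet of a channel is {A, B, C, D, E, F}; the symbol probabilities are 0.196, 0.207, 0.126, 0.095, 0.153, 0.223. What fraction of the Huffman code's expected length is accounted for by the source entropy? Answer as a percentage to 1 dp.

Entropy H = −Σ p log₂ p ≈ 2.5275 bits.
Huffman merges: 19/200+63/500→221/1000; 153/1000+49/250→349/1000; 207/1000+221/1000→107/250; 223/1000+349/1000→143/250; 107/250+143/250→1. L = 257/100 ≈ 2.5700.
Efficiency = H/L = 2.5275/2.5700 = 98.3%.

98.3%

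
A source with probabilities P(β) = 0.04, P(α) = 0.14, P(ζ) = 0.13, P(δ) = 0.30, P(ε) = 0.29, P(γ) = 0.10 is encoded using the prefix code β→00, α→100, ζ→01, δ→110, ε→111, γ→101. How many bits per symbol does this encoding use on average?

2.83 bits/symbol

L̄ = Σ pᵢ·ℓᵢ = 0.04·2 + 0.14·3 + 0.13·2 + 0.30·3 + 0.29·3 + 0.10·3 = 2.83 bits/symbol.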